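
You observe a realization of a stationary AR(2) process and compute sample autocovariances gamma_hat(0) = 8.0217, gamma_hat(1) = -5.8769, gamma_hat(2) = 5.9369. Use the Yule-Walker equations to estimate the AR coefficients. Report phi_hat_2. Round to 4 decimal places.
\hat\phi_{2} = 0.4390

The Yule-Walker equations for an AR(p) process read, in matrix form,
  Gamma_p phi = r_p,   with   (Gamma_p)_{ij} = gamma(|i - j|),
                       (r_p)_i = gamma(i),   i,j = 1..p.
Substitute the sample gammas (Toeplitz matrix and right-hand side of size 2):
  Gamma_p = [[8.0217, -5.8769], [-5.8769, 8.0217]]
  r_p     = [-5.8769, 5.9369]
Written out:
  8.0217 phi_1 - 5.8769 phi_2 = -5.8769
  -5.8769 phi_1 + 8.0217 phi_2 = 5.9369
Solve by Cramer's rule:
  det = gamma(0)^2 - gamma(1)^2 = (8.0217)^2 - (-5.8769)^2 = 64.34767089 - 34.53795361 = 29.80971728
  phi_hat_1 = [gamma(1) gamma(0) - gamma(1) gamma(2)] / det = [(-5.8769)(8.0217) - (-5.8769)(5.9369)] / 29.80971728 = -12.25216112 / 29.80971728 = -0.411
  phi_hat_2 = [gamma(0) gamma(2) - gamma(1)^2] / det = [(8.0217)(5.9369) - (-5.8769)^2] / 29.80971728 = 13.08607712 / 29.80971728 = 0.439
So phi_hat = [-0.4110, 0.4390].
Therefore phi_hat_2 = 0.4390.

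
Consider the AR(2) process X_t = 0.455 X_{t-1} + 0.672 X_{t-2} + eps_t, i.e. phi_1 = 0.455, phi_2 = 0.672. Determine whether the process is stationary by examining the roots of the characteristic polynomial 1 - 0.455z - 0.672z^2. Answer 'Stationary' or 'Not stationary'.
\text{Not stationary}

The AR(p) characteristic polynomial is P(z) = 1 - 0.455z - 0.672z^2.
Stationarity requires all roots to lie outside the unit circle, i.e. |z| > 1 for every root.
Set 1 + (-0.455) z + (-0.672) z^2 = 0, i.e. a z^2 + b z + c = 0 with a = -0.672, b = -0.455, c = 1.
Discriminant D = b^2 - 4ac = (-0.455)^2 - 4*(-0.672)*1 = 0.207025 - (-2.688) = 2.895025.
D >= 0, so the roots are real: z = (-b +/- sqrt(D)) / (2a) = (0.455 +/- 1.701477) / (-1.344).
  z_1 = (0.455 + 1.701477) / (-1.344) = -1.6045,   |z_1| = 1.6045.
  z_2 = (0.455 - 1.701477) / (-1.344) = 0.9274,   |z_2| = 0.9274.
Moduli of all roots: 1.6045, 0.9274.
All moduli strictly greater than 1? No.
Verdict: Not stationary.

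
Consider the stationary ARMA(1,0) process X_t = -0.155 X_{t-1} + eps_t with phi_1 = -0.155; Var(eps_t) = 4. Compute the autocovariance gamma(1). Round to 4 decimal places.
\gamma(1) = -0.6353

Multiply the model equation by X_{t-k} and take expectations. With theta_0 = psi_0 = 1 and psi_j the MA(infinity) weights, this gives
  gamma(k) - sum_i phi_i gamma(k-i) = c_k,
  c_k = sigma^2 * sum_{j=k..q} theta_j psi_{j-k}   (c_k = 0 for k > q),
using gamma(-m) = gamma(m).
Pure AR (q = 0): c_0 = sigma^2 = 4, c_k = 0 for k >= 1.
Equations for k = 0 and k = 1 (AR order 1):
  gamma(0) = phi_1 gamma(1) + c_0
  gamma(1) = phi_1 gamma(0) + c_1
Substituting the second into the first: gamma(0) (1 - phi_1^2) = c_0 + phi_1 c_1, so
  gamma(0) = c_0 / (1 - phi_1^2) = 4 / (1 - (-0.155)^2) = 4 / 0.975975 = 4.098466.
  gamma(1) = phi_1 gamma(0) = (-0.155)(4.098466) = -0.635262.
Therefore gamma(1) = -0.6353 (to 4 decimal places).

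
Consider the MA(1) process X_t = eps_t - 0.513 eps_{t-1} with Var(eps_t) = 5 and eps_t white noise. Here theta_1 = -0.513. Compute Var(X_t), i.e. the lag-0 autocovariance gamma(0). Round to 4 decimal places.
\gamma(0) = 6.3158

For an MA(q) process X_t = eps_t + sum_i theta_i eps_{t-i} with
Var(eps_t) = sigma^2, the variance is
  gamma(0) = sigma^2 * (1 + sum_i theta_i^2).
  sum_i theta_i^2 = (-0.513)^2 = 0.263169.
  gamma(0) = 5 * (1 + 0.263169) = 5 * 1.263169 = 6.315845, which rounds to 6.3158.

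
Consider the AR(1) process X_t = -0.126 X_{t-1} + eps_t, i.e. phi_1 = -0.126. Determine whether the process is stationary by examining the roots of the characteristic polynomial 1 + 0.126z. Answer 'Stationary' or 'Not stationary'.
\text{Stationary}

The AR(p) characteristic polynomial is P(z) = 1 + 0.126z.
Stationarity requires all roots to lie outside the unit circle, i.e. |z| > 1 for every root.
This is linear in z: 1 + (0.126) z = 0  =>  z = -1/(0.126) = -7.936508,  |z| = 7.936508.
Moduli of all roots: 7.9365.
All moduli strictly greater than 1? Yes.
Verdict: Stationary.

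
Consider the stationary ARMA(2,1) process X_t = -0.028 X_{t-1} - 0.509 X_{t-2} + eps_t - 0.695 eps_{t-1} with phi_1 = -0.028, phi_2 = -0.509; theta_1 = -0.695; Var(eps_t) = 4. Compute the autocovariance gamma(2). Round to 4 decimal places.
\gamma(2) = -4.0917

Multiply the model equation by X_{t-k} and take expectations. With theta_0 = psi_0 = 1 and psi_j the MA(infinity) weights, this gives
  gamma(k) - sum_i phi_i gamma(k-i) = c_k,
  c_k = sigma^2 * sum_{j=k..q} theta_j psi_{j-k}   (c_k = 0 for k > q),
using gamma(-m) = gamma(m).
psi-weights needed (psi_j = theta_j + sum_i phi_i psi_{j-i}):
  psi_1 = theta_1 + phi_1 = -0.695 + (-0.028) = -0.723
Right-hand sides:
  c_0 = sigma^2 (1 + theta_1 psi_1) = 4 * (1 + (-0.695)(-0.723)) = 4 * 1.502485 = 6.00994
  c_1 = sigma^2 theta_1 = 4 * (-0.695) = -2.78
  c_2 = 0
Equations for k = 0, 1, 2 (AR order 2, c_2 = 0):
  (E0) gamma(0) = phi_1 gamma(1) + phi_2 gamma(2) + c_0
  (E1) gamma(1) = phi_1 gamma(0) + phi_2 gamma(1) + c_1
  (E2) gamma(2) = phi_1 gamma(1) + phi_2 gamma(0)
From (E1): gamma(1) = A gamma(0) + B with
  A = phi_1 / (1 - phi_2) = -0.028 / 1.509 = -0.018555,   B = c_1 / (1 - phi_2) = -2.78 / 1.509 = -1.84228.
Insert (E2) into (E0): gamma(0) (1 - phi_2^2) = phi_1 (1 + phi_2) gamma(1) + c_0.
  phi_1 (1 + phi_2) = (-0.028)(0.491) = -0.013748,   1 - phi_2^2 = 0.740919.
Replace gamma(1) by A gamma(0) + B and collect gamma(0):
  gamma(0) [0.740919 - (-0.013748)(-0.018555)] = (-0.013748)(-1.84228) + 6.00994
  gamma(0) * 0.740664 = 6.035268
  gamma(0) = 6.035268 / 0.740664 = 8.148457.
  gamma(1) = A gamma(0) + B = (-0.018555)(8.148457) + (-1.84228) = -1.993477.
  gamma(2) = phi_1 gamma(1) + phi_2 gamma(0) = (-0.028)(-1.993477) + (-0.509)(8.148457) = -4.091747.
Therefore gamma(2) = -4.0917 (to 4 decimal places).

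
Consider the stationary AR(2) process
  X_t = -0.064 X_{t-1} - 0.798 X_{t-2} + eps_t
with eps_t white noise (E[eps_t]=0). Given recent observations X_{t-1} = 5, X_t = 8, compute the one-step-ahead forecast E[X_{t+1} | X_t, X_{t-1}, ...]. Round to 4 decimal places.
E[X_{t+1} \mid \mathcal F_t] = -4.5020

For an AR(p) model X_t = c + sum_i phi_i X_{t-i} + eps_t, the
one-step-ahead conditional mean is
  E[X_{t+1} | X_t, ...] = c + sum_i phi_i X_{t+1-i}.
Substitute known values:
  E[X_{t+1} | ...] = (-0.064) * (8) + (-0.798) * (5)
                   = -4.5020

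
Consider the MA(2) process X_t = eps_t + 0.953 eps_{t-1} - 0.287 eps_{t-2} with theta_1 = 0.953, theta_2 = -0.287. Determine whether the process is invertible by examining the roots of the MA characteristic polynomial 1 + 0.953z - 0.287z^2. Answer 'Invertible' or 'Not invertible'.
\text{Not invertible}

The MA(q) characteristic polynomial is P(z) = 1 + 0.953z - 0.287z^2.
Invertibility requires all roots to lie outside the unit circle, i.e. |z| > 1 for every root.
Set 1 + (0.953) z + (-0.287) z^2 = 0, i.e. a z^2 + b z + c = 0 with a = -0.287, b = 0.953, c = 1.
Discriminant D = b^2 - 4ac = (0.953)^2 - 4*(-0.287)*1 = 0.908209 - (-1.148) = 2.056209.
D >= 0, so the roots are real: z = (-b +/- sqrt(D)) / (2a) = (-0.953 +/- 1.433949) / (-0.574).
  z_1 = (-0.953 + 1.433949) / (-0.574) = -0.8379,   |z_1| = 0.8379.
  z_2 = (-0.953 - 1.433949) / (-0.574) = 4.1584,   |z_2| = 4.1584.
Moduli of all roots: 0.8379, 4.1584.
All moduli strictly greater than 1? No.
Verdict: Not invertible.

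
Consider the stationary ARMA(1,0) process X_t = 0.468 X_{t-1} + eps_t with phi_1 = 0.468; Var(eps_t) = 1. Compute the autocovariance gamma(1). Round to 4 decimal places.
\gamma(1) = 0.5993

Multiply the model equation by X_{t-k} and take expectations. With theta_0 = psi_0 = 1 and psi_j the MA(infinity) weights, this gives
  gamma(k) - sum_i phi_i gamma(k-i) = c_k,
  c_k = sigma^2 * sum_{j=k..q} theta_j psi_{j-k}   (c_k = 0 for k > q),
using gamma(-m) = gamma(m).
Pure AR (q = 0): c_0 = sigma^2 = 1, c_k = 0 for k >= 1.
Equations for k = 0 and k = 1 (AR order 1):
  gamma(0) = phi_1 gamma(1) + c_0
  gamma(1) = phi_1 gamma(0) + c_1
Substituting the second into the first: gamma(0) (1 - phi_1^2) = c_0 + phi_1 c_1, so
  gamma(0) = c_0 / (1 - phi_1^2) = 1 / (1 - (0.468)^2) = 1 / 0.780976 = 1.280449.
  gamma(1) = phi_1 gamma(0) = (0.468)(1.280449) = 0.59925.
Therefore gamma(1) = 0.5993 (to 4 decimal places).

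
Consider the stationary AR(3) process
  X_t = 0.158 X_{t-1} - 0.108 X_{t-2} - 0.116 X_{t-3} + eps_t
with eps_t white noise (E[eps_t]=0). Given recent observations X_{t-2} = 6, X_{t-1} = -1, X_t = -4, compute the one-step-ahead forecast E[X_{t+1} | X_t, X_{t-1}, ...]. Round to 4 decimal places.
E[X_{t+1} \mid \mathcal F_t] = -1.2200

For an AR(p) model X_t = c + sum_i phi_i X_{t-i} + eps_t, the
one-step-ahead conditional mean is
  E[X_{t+1} | X_t, ...] = c + sum_i phi_i X_{t+1-i}.
Substitute known values:
  E[X_{t+1} | ...] = (0.158) * (-4) + (-0.108) * (-1) + (-0.116) * (6)
                   = -1.2200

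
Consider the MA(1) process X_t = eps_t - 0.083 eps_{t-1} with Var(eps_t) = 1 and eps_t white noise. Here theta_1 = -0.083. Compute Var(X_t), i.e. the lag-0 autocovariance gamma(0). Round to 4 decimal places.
\gamma(0) = 1.0069

For an MA(q) process X_t = eps_t + sum_i theta_i eps_{t-i} with
Var(eps_t) = sigma^2, the variance is
  gamma(0) = sigma^2 * (1 + sum_i theta_i^2).
  sum_i theta_i^2 = (-0.083)^2 = 0.006889.
  gamma(0) = 1 * (1 + 0.006889) = 1 * 1.006889 = 1.006889, which rounds to 1.0069.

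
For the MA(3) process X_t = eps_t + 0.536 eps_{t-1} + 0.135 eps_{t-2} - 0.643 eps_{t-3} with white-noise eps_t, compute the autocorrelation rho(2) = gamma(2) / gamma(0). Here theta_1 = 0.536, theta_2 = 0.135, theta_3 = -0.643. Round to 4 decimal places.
\rho(2) = -0.1220

For an MA(q) process with theta_0 = 1, the autocovariance is
  gamma(k) = sigma^2 * sum_{i=0..q-k} theta_i * theta_{i+k},
and rho(k) = gamma(k) / gamma(0). Sigma^2 cancels.
  numerator   = (1)*(0.135) + (0.536)*(-0.643) = -0.209648.
  denominator = (1)^2 + (0.536)^2 + (0.135)^2 + (-0.643)^2 = 1.71897.
  rho(2) = -0.209648 / 1.71897 = -0.1220.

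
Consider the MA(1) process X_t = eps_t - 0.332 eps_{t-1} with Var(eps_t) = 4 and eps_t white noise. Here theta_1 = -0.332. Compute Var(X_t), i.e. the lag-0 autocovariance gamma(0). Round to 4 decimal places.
\gamma(0) = 4.4409

For an MA(q) process X_t = eps_t + sum_i theta_i eps_{t-i} with
Var(eps_t) = sigma^2, the variance is
  gamma(0) = sigma^2 * (1 + sum_i theta_i^2).
  sum_i theta_i^2 = (-0.332)^2 = 0.110224.
  gamma(0) = 4 * (1 + 0.110224) = 4 * 1.110224 = 4.440896, which rounds to 4.4409.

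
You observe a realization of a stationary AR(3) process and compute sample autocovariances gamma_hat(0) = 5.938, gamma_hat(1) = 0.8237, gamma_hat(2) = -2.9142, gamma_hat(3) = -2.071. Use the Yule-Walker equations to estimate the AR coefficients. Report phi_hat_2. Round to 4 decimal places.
\hat\phi_{2} = -0.4690

The Yule-Walker equations for an AR(p) process read, in matrix form,
  Gamma_p phi = r_p,   with   (Gamma_p)_{ij} = gamma(|i - j|),
                       (r_p)_i = gamma(i),   i,j = 1..p.
Substitute the sample gammas (Toeplitz matrix and right-hand side of size 3):
  Gamma_p = [[5.938, 0.8237, -2.9142], [0.8237, 5.938, 0.8237], [-2.9142, 0.8237, 5.938]]
  r_p     = [0.8237, -2.9142, -2.071]
Written out (R1..R3):
  (R1) 5.938 phi_1 + 0.8237 phi_2 - 2.9142 phi_3 = 0.8237
  (R2) 0.8237 phi_1 + 5.938 phi_2 + 0.8237 phi_3 = -2.9142
  (R3) -2.9142 phi_1 + 0.8237 phi_2 + 5.938 phi_3 = -2.071
Gaussian elimination:
  R2 <- R2 - (0.8237/5.938) R1 = R2 - (0.138717) R1:  5.823739 phi_2 + 1.227948 phi_3 = -3.028461
  R3 <- R3 - (-2.9142/5.938) R1 = R3 - (-0.490771) R1:  1.227948 phi_2 + 4.507794 phi_3 = -1.666752
  R3 <- R3 - (1.227948/5.823739) R2 = R3 - (0.210852) R2:  4.248879 phi_3 = -1.028194
Back-substitution:
  phi_hat_3 = -1.028194 / 4.248879 = -0.241992
  phi_hat_2 = (-3.028461 - (1.227948)(-0.241992)) / 5.823739 = -0.468996
  phi_hat_1 = (0.8237 - (0.8237)(-0.468996) - (-2.9142)(-0.241992)) / 5.938 = 0.085012
So phi_hat = [0.0850, -0.4690, -0.2420].
Therefore phi_hat_2 = -0.4690.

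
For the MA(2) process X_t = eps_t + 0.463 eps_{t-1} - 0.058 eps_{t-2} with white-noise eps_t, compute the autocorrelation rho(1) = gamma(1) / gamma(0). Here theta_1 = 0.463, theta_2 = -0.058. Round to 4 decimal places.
\rho(1) = 0.3582

For an MA(q) process with theta_0 = 1, the autocovariance is
  gamma(k) = sigma^2 * sum_{i=0..q-k} theta_i * theta_{i+k},
and rho(k) = gamma(k) / gamma(0). Sigma^2 cancels.
  numerator   = (1)*(0.463) + (0.463)*(-0.058) = 0.436146.
  denominator = (1)^2 + (0.463)^2 + (-0.058)^2 = 1.217733.
  rho(1) = 0.436146 / 1.217733 = 0.3582.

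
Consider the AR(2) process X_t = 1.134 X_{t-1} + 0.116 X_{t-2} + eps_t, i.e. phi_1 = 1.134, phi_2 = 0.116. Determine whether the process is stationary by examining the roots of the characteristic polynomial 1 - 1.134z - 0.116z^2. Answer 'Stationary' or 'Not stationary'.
\text{Not stationary}

The AR(p) characteristic polynomial is P(z) = 1 - 1.134z - 0.116z^2.
Stationarity requires all roots to lie outside the unit circle, i.e. |z| > 1 for every root.
Set 1 + (-1.134) z + (-0.116) z^2 = 0, i.e. a z^2 + b z + c = 0 with a = -0.116, b = -1.134, c = 1.
Discriminant D = b^2 - 4ac = (-1.134)^2 - 4*(-0.116)*1 = 1.285956 - (-0.464) = 1.749956.
D >= 0, so the roots are real: z = (-b +/- sqrt(D)) / (2a) = (1.134 +/- 1.322859) / (-0.232).
  z_1 = (1.134 + 1.322859) / (-0.232) = -10.5899,   |z_1| = 10.5899.
  z_2 = (1.134 - 1.322859) / (-0.232) = 0.814,   |z_2| = 0.814.
Moduli of all roots: 10.5899, 0.8140.
All moduli strictly greater than 1? No.
Verdict: Not stationary.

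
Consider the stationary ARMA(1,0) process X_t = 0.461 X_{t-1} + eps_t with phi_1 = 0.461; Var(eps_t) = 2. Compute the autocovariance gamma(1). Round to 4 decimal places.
\gamma(1) = 1.1708

Multiply the model equation by X_{t-k} and take expectations. With theta_0 = psi_0 = 1 and psi_j the MA(infinity) weights, this gives
  gamma(k) - sum_i phi_i gamma(k-i) = c_k,
  c_k = sigma^2 * sum_{j=k..q} theta_j psi_{j-k}   (c_k = 0 for k > q),
using gamma(-m) = gamma(m).
Pure AR (q = 0): c_0 = sigma^2 = 2, c_k = 0 for k >= 1.
Equations for k = 0 and k = 1 (AR order 1):
  gamma(0) = phi_1 gamma(1) + c_0
  gamma(1) = phi_1 gamma(0) + c_1
Substituting the second into the first: gamma(0) (1 - phi_1^2) = c_0 + phi_1 c_1, so
  gamma(0) = c_0 / (1 - phi_1^2) = 2 / (1 - (0.461)^2) = 2 / 0.787479 = 2.53975.
  gamma(1) = phi_1 gamma(0) = (0.461)(2.53975) = 1.170825.
Therefore gamma(1) = 1.1708 (to 4 decimal places).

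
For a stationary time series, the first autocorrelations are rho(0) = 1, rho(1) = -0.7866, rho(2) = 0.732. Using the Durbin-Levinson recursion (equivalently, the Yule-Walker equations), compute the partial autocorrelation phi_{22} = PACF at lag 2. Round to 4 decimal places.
\phi_{22} = 0.2971

The PACF at lag k is phi_{kk}, the last component of the solution
to the Yule-Walker system G_k phi = r_k where
  (G_k)_{ij} = rho(|i - j|), (r_k)_i = rho(i), i,j = 1..k.
Equivalently, Durbin-Levinson gives phi_{kk} iteratively:
  phi_{11} = rho(1)
  phi_{kk} = [rho(k) - sum_{j=1..k-1} phi_{k-1,j} rho(k-j)]
            / [1 - sum_{j=1..k-1} phi_{k-1,j} rho(j)],
  phi_{k,j} = phi_{k-1,j} - phi_{kk} phi_{k-1,k-j},  j = 1..k-1.
Step k = 1:
  phi_11 = rho(1) = -0.7866.
Step k = 2:
  phi_22 = [rho(2) - phi_11 rho(1)] / [1 - phi_11 rho(1)] = [0.732 - (-0.7866)(-0.7866)] / [1 - (-0.7866)(-0.7866)]
         = 0.11326044 / 0.38126044 = 0.2971.
Therefore phi_{22} = 0.2971.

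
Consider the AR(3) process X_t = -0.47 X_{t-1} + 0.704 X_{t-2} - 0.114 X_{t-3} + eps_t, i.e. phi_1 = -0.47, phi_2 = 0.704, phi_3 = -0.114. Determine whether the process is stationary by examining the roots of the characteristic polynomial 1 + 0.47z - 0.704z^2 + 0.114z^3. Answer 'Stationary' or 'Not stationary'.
\text{Not stationary}

The AR(p) characteristic polynomial is P(z) = 1 + 0.47z - 0.704z^2 + 0.114z^3.
Stationarity requires all roots to lie outside the unit circle, i.e. |z| > 1 for every root.
Degree 3: look for a simple real root z0 first, then factor out (1 - z/z0) and solve the remaining quadratic.
Testing z0 = 5: P(5) = 1 + (0.47)(5) + (-0.704)(5)^2 + (0.114)(5)^3
  = 1 + (2.35) + (-17.6) + (14.25) = 0.  So z_0 = 5 is a root, |z_0| = 5.
Divide out the factor (1 - 0.2 z) = (1 - z/z0) (since 1/z0 = 0.2):
  P(z) = (1 - 0.2 z)(1 + (0.67) z + (-0.57) z^2)
  [check: z-coef 0.67 - (0.2) = 0.47; z^2-coef -0.57 - (0.2)(0.67) = -0.704; z^3-coef -(0.2)(-0.57) = 0.114.]
Remaining roots from the quadratic factor 1 + (0.67) z + (-0.57) z^2:
  Set 1 + (0.67) z + (-0.57) z^2 = 0, i.e. a z^2 + b z + c = 0 with a = -0.57, b = 0.67, c = 1.
  Discriminant D = b^2 - 4ac = (0.67)^2 - 4*(-0.57)*1 = 0.4489 - (-2.28) = 2.7289.
  D >= 0, so the roots are real: z = (-b +/- sqrt(D)) / (2a) = (-0.67 +/- 1.651938) / (-1.14).
    z_1 = (-0.67 + 1.651938) / (-1.14) = -0.8613,   |z_1| = 0.8613.
    z_2 = (-0.67 - 1.651938) / (-1.14) = 2.0368,   |z_2| = 2.0368.
Moduli of all roots: 5.0000, 0.8613, 2.0368.
All moduli strictly greater than 1? No.
Verdict: Not stationary.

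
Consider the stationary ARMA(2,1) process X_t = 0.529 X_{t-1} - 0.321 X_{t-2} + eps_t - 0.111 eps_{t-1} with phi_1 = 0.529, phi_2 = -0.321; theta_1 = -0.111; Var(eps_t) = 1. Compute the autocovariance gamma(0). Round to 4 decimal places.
\gamma(0) = 1.2261

Multiply the model equation by X_{t-k} and take expectations. With theta_0 = psi_0 = 1 and psi_j the MA(infinity) weights, this gives
  gamma(k) - sum_i phi_i gamma(k-i) = c_k,
  c_k = sigma^2 * sum_{j=k..q} theta_j psi_{j-k}   (c_k = 0 for k > q),
using gamma(-m) = gamma(m).
psi-weights needed (psi_j = theta_j + sum_i phi_i psi_{j-i}):
  psi_1 = theta_1 + phi_1 = -0.111 + (0.529) = 0.418
Right-hand sides:
  c_0 = sigma^2 (1 + theta_1 psi_1) = 1 * (1 + (-0.111)(0.418)) = 1 * 0.953602 = 0.953602
  c_1 = sigma^2 theta_1 = 1 * (-0.111) = -0.111
  c_2 = 0
Equations for k = 0, 1, 2 (AR order 2, c_2 = 0):
  (E0) gamma(0) = phi_1 gamma(1) + phi_2 gamma(2) + c_0
  (E1) gamma(1) = phi_1 gamma(0) + phi_2 gamma(1) + c_1
  (E2) gamma(2) = phi_1 gamma(1) + phi_2 gamma(0)
From (E1): gamma(1) = A gamma(0) + B with
  A = phi_1 / (1 - phi_2) = 0.529 / 1.321 = 0.400454,   B = c_1 / (1 - phi_2) = -0.111 / 1.321 = -0.084027.
Insert (E2) into (E0): gamma(0) (1 - phi_2^2) = phi_1 (1 + phi_2) gamma(1) + c_0.
  phi_1 (1 + phi_2) = (0.529)(0.679) = 0.359191,   1 - phi_2^2 = 0.896959.
Replace gamma(1) by A gamma(0) + B and collect gamma(0):
  gamma(0) [0.896959 - (0.359191)(0.400454)] = (0.359191)(-0.084027) + 0.953602
  gamma(0) * 0.753119 = 0.92342
  gamma(0) = 0.92342 / 0.753119 = 1.226127.
Therefore gamma(0) = 1.2261 (to 4 decimal places).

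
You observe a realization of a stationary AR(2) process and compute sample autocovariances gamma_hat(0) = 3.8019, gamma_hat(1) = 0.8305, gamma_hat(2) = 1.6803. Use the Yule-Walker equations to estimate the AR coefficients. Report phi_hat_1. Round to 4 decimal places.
\hat\phi_{1} = 0.1280

The Yule-Walker equations for an AR(p) process read, in matrix form,
  Gamma_p phi = r_p,   with   (Gamma_p)_{ij} = gamma(|i - j|),
                       (r_p)_i = gamma(i),   i,j = 1..p.
Substitute the sample gammas (Toeplitz matrix and right-hand side of size 2):
  Gamma_p = [[3.8019, 0.8305], [0.8305, 3.8019]]
  r_p     = [0.8305, 1.6803]
Written out:
  3.8019 phi_1 + 0.8305 phi_2 = 0.8305
  0.8305 phi_1 + 3.8019 phi_2 = 1.6803
Solve by Cramer's rule:
  det = gamma(0)^2 - gamma(1)^2 = (3.8019)^2 - (0.8305)^2 = 14.45444361 - 0.68973025 = 13.76471336
  phi_hat_1 = [gamma(1) gamma(0) - gamma(1) gamma(2)] / det = [(0.8305)(3.8019) - (0.8305)(1.6803)] / 13.76471336 = 1.7619888 / 13.76471336 = 0.128
  phi_hat_2 = [gamma(0) gamma(2) - gamma(1)^2] / det = [(3.8019)(1.6803) - (0.8305)^2] / 13.76471336 = 5.69860232 / 13.76471336 = 0.414
So phi_hat = [0.1280, 0.4140].
Therefore phi_hat_1 = 0.1280.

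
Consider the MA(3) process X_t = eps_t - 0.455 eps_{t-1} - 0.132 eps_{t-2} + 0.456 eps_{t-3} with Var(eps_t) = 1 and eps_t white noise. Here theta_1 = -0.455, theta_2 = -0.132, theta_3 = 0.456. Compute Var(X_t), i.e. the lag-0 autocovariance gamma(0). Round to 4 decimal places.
\gamma(0) = 1.4324

For an MA(q) process X_t = eps_t + sum_i theta_i eps_{t-i} with
Var(eps_t) = sigma^2, the variance is
  gamma(0) = sigma^2 * (1 + sum_i theta_i^2).
  sum_i theta_i^2 = (-0.455)^2 + (-0.132)^2 + (0.456)^2 = 0.207025 + 0.017424 + 0.207936 = 0.432385.
  gamma(0) = 1 * (1 + 0.432385) = 1 * 1.432385 = 1.432385, which rounds to 1.4324.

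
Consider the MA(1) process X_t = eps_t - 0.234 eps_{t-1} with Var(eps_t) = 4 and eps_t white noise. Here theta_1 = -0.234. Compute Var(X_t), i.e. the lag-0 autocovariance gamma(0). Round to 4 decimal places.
\gamma(0) = 4.2190

For an MA(q) process X_t = eps_t + sum_i theta_i eps_{t-i} with
Var(eps_t) = sigma^2, the variance is
  gamma(0) = sigma^2 * (1 + sum_i theta_i^2).
  sum_i theta_i^2 = (-0.234)^2 = 0.054756.
  gamma(0) = 4 * (1 + 0.054756) = 4 * 1.054756 = 4.219024, which rounds to 4.2190.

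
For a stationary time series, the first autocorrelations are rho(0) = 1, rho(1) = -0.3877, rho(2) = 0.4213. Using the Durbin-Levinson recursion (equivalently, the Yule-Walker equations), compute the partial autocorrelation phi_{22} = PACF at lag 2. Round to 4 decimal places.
\phi_{22} = 0.3189

The PACF at lag k is phi_{kk}, the last component of the solution
to the Yule-Walker system G_k phi = r_k where
  (G_k)_{ij} = rho(|i - j|), (r_k)_i = rho(i), i,j = 1..k.
Equivalently, Durbin-Levinson gives phi_{kk} iteratively:
  phi_{11} = rho(1)
  phi_{kk} = [rho(k) - sum_{j=1..k-1} phi_{k-1,j} rho(k-j)]
            / [1 - sum_{j=1..k-1} phi_{k-1,j} rho(j)],
  phi_{k,j} = phi_{k-1,j} - phi_{kk} phi_{k-1,k-j},  j = 1..k-1.
Step k = 1:
  phi_11 = rho(1) = -0.3877.
Step k = 2:
  phi_22 = [rho(2) - phi_11 rho(1)] / [1 - phi_11 rho(1)] = [0.4213 - (-0.3877)(-0.3877)] / [1 - (-0.3877)(-0.3877)]
         = 0.27098871 / 0.84968871 = 0.3189.
Therefore phi_{22} = 0.3189.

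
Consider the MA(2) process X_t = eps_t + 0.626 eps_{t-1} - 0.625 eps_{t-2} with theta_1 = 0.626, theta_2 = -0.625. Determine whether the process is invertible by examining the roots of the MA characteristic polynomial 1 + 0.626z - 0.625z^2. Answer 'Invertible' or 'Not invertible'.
\text{Not invertible}

The MA(q) characteristic polynomial is P(z) = 1 + 0.626z - 0.625z^2.
Invertibility requires all roots to lie outside the unit circle, i.e. |z| > 1 for every root.
Set 1 + (0.626) z + (-0.625) z^2 = 0, i.e. a z^2 + b z + c = 0 with a = -0.625, b = 0.626, c = 1.
Discriminant D = b^2 - 4ac = (0.626)^2 - 4*(-0.625)*1 = 0.391876 - (-2.5) = 2.891876.
D >= 0, so the roots are real: z = (-b +/- sqrt(D)) / (2a) = (-0.626 +/- 1.700552) / (-1.25).
  z_1 = (-0.626 + 1.700552) / (-1.25) = -0.8596,   |z_1| = 0.8596.
  z_2 = (-0.626 - 1.700552) / (-1.25) = 1.8612,   |z_2| = 1.8612.
Moduli of all roots: 0.8596, 1.8612.
All moduli strictly greater than 1? No.
Verdict: Not invertible.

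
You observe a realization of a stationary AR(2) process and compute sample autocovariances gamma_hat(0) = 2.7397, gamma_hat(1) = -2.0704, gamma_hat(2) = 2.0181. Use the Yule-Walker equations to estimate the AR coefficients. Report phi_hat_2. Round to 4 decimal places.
\hat\phi_{2} = 0.3859

The Yule-Walker equations for an AR(p) process read, in matrix form,
  Gamma_p phi = r_p,   with   (Gamma_p)_{ij} = gamma(|i - j|),
                       (r_p)_i = gamma(i),   i,j = 1..p.
Substitute the sample gammas (Toeplitz matrix and right-hand side of size 2):
  Gamma_p = [[2.7397, -2.0704], [-2.0704, 2.7397]]
  r_p     = [-2.0704, 2.0181]
Written out:
  2.7397 phi_1 - 2.0704 phi_2 = -2.0704
  -2.0704 phi_1 + 2.7397 phi_2 = 2.0181
Solve by Cramer's rule:
  det = gamma(0)^2 - gamma(1)^2 = (2.7397)^2 - (-2.0704)^2 = 7.50595609 - 4.28655616 = 3.21939993
  phi_hat_1 = [gamma(1) gamma(0) - gamma(1) gamma(2)] / det = [(-2.0704)(2.7397) - (-2.0704)(2.0181)] / 3.21939993 = -1.49400064 / 3.21939993 = -0.4641
  phi_hat_2 = [gamma(0) gamma(2) - gamma(1)^2] / det = [(2.7397)(2.0181) - (-2.0704)^2] / 3.21939993 = 1.24243241 / 3.21939993 = 0.3859
So phi_hat = [-0.4641, 0.3859].
Therefore phi_hat_2 = 0.3859.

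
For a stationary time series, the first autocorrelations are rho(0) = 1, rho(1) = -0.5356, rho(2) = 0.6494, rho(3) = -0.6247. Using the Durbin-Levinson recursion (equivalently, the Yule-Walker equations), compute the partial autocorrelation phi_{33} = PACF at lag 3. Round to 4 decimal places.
\phi_{33} = -0.3431

The PACF at lag k is phi_{kk}, the last component of the solution
to the Yule-Walker system G_k phi = r_k where
  (G_k)_{ij} = rho(|i - j|), (r_k)_i = rho(i), i,j = 1..k.
Equivalently, Durbin-Levinson gives phi_{kk} iteratively:
  phi_{11} = rho(1)
  phi_{kk} = [rho(k) - sum_{j=1..k-1} phi_{k-1,j} rho(k-j)]
            / [1 - sum_{j=1..k-1} phi_{k-1,j} rho(j)],
  phi_{k,j} = phi_{k-1,j} - phi_{kk} phi_{k-1,k-j},  j = 1..k-1.
Step k = 1:
  phi_11 = rho(1) = -0.5356.
Step k = 2:
  phi_22 = [rho(2) - phi_11 rho(1)] / [1 - phi_11 rho(1)] = [0.6494 - (-0.5356)(-0.5356)] / [1 - (-0.5356)(-0.5356)]
         = 0.36253264 / 0.71313264 = 0.508366.
  Update: phi_21 = phi_11 - phi_22 phi_11 = -0.5356 - (0.508366)(-0.5356) = -0.263319.
Step k = 3:
  phi_33 = [rho(3) - phi_21 rho(2) - phi_22 rho(1)] / [1 - phi_21 rho(1) - phi_22 rho(2)]
    numerator   = -0.6247 - (-0.263319)(0.6494) - (0.508366)(-0.5356) = -0.18141963
    denominator = 1 - (-0.263319)(-0.5356) - (0.508366)(0.6494) = 0.52883324
  phi_33 = -0.18141963 / 0.52883324 = -0.3431.
Therefore phi_{33} = -0.3431.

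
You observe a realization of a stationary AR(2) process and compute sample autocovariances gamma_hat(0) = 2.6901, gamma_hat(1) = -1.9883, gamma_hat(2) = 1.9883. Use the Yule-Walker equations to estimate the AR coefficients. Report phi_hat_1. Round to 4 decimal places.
\hat\phi_{1} = -0.4250

The Yule-Walker equations for an AR(p) process read, in matrix form,
  Gamma_p phi = r_p,   with   (Gamma_p)_{ij} = gamma(|i - j|),
                       (r_p)_i = gamma(i),   i,j = 1..p.
Substitute the sample gammas (Toeplitz matrix and right-hand side of size 2):
  Gamma_p = [[2.6901, -1.9883], [-1.9883, 2.6901]]
  r_p     = [-1.9883, 1.9883]
Written out:
  2.6901 phi_1 - 1.9883 phi_2 = -1.9883
  -1.9883 phi_1 + 2.6901 phi_2 = 1.9883
Solve by Cramer's rule:
  det = gamma(0)^2 - gamma(1)^2 = (2.6901)^2 - (-1.9883)^2 = 7.23663801 - 3.95333689 = 3.28330112
  phi_hat_1 = [gamma(1) gamma(0) - gamma(1) gamma(2)] / det = [(-1.9883)(2.6901) - (-1.9883)(1.9883)] / 3.28330112 = -1.39538894 / 3.28330112 = -0.425
  phi_hat_2 = [gamma(0) gamma(2) - gamma(1)^2] / det = [(2.6901)(1.9883) - (-1.9883)^2] / 3.28330112 = 1.39538894 / 3.28330112 = 0.425
So phi_hat = [-0.4250, 0.4250].
Therefore phi_hat_1 = -0.4250.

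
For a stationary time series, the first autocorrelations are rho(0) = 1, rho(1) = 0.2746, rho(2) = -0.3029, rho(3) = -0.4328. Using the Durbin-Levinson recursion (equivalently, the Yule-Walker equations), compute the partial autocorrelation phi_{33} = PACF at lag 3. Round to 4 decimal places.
\phi_{33} = -0.2640

The PACF at lag k is phi_{kk}, the last component of the solution
to the Yule-Walker system G_k phi = r_k where
  (G_k)_{ij} = rho(|i - j|), (r_k)_i = rho(i), i,j = 1..k.
Equivalently, Durbin-Levinson gives phi_{kk} iteratively:
  phi_{11} = rho(1)
  phi_{kk} = [rho(k) - sum_{j=1..k-1} phi_{k-1,j} rho(k-j)]
            / [1 - sum_{j=1..k-1} phi_{k-1,j} rho(j)],
  phi_{k,j} = phi_{k-1,j} - phi_{kk} phi_{k-1,k-j},  j = 1..k-1.
Step k = 1:
  phi_11 = rho(1) = 0.2746.
Step k = 2:
  phi_22 = [rho(2) - phi_11 rho(1)] / [1 - phi_11 rho(1)] = [-0.3029 - (0.2746)(0.2746)] / [1 - (0.2746)(0.2746)]
         = -0.37830516 / 0.92459484 = -0.409158.
  Update: phi_21 = phi_11 - phi_22 phi_11 = 0.2746 - (-0.409158)(0.2746) = 0.386955.
Step k = 3:
  phi_33 = [rho(3) - phi_21 rho(2) - phi_22 rho(1)] / [1 - phi_21 rho(1) - phi_22 rho(2)]
    numerator   = -0.4328 - (0.386955)(-0.3029) - (-0.409158)(0.2746) = -0.20323669
    denominator = 1 - (0.386955)(0.2746) - (-0.409158)(-0.3029) = 0.76980835
  phi_33 = -0.20323669 / 0.76980835 = -0.264.
Therefore phi_{33} = -0.2640.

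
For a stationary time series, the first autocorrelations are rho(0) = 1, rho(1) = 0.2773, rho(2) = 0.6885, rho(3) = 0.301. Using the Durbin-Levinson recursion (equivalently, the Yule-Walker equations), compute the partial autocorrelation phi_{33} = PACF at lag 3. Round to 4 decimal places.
\phi_{33} = 0.1020

The PACF at lag k is phi_{kk}, the last component of the solution
to the Yule-Walker system G_k phi = r_k where
  (G_k)_{ij} = rho(|i - j|), (r_k)_i = rho(i), i,j = 1..k.
Equivalently, Durbin-Levinson gives phi_{kk} iteratively:
  phi_{11} = rho(1)
  phi_{kk} = [rho(k) - sum_{j=1..k-1} phi_{k-1,j} rho(k-j)]
            / [1 - sum_{j=1..k-1} phi_{k-1,j} rho(j)],
  phi_{k,j} = phi_{k-1,j} - phi_{kk} phi_{k-1,k-j},  j = 1..k-1.
Step k = 1:
  phi_11 = rho(1) = 0.2773.
Step k = 2:
  phi_22 = [rho(2) - phi_11 rho(1)] / [1 - phi_11 rho(1)] = [0.6885 - (0.2773)(0.2773)] / [1 - (0.2773)(0.2773)]
         = 0.61160471 / 0.92310471 = 0.662552.
  Update: phi_21 = phi_11 - phi_22 phi_11 = 0.2773 - (0.662552)(0.2773) = 0.093574.
Step k = 3:
  phi_33 = [rho(3) - phi_21 rho(2) - phi_22 rho(1)] / [1 - phi_21 rho(1) - phi_22 rho(2)]
    numerator   = 0.301 - (0.093574)(0.6885) - (0.662552)(0.2773) = 0.05284842
    denominator = 1 - (0.093574)(0.2773) - (0.662552)(0.6885) = 0.51788489
  phi_33 = 0.05284842 / 0.51788489 = 0.102.
Therefore phi_{33} = 0.1020.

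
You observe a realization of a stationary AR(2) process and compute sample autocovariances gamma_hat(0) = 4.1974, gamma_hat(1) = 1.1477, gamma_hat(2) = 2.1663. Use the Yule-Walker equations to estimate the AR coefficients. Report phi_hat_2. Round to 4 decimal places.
\hat\phi_{2} = 0.4770

The Yule-Walker equations for an AR(p) process read, in matrix form,
  Gamma_p phi = r_p,   with   (Gamma_p)_{ij} = gamma(|i - j|),
                       (r_p)_i = gamma(i),   i,j = 1..p.
Substitute the sample gammas (Toeplitz matrix and right-hand side of size 2):
  Gamma_p = [[4.1974, 1.1477], [1.1477, 4.1974]]
  r_p     = [1.1477, 2.1663]
Written out:
  4.1974 phi_1 + 1.1477 phi_2 = 1.1477
  1.1477 phi_1 + 4.1974 phi_2 = 2.1663
Solve by Cramer's rule:
  det = gamma(0)^2 - gamma(1)^2 = (4.1974)^2 - (1.1477)^2 = 17.61816676 - 1.31721529 = 16.30095147
  phi_hat_1 = [gamma(1) gamma(0) - gamma(1) gamma(2)] / det = [(1.1477)(4.1974) - (1.1477)(2.1663)] / 16.30095147 = 2.33109347 / 16.30095147 = 0.143
  phi_hat_2 = [gamma(0) gamma(2) - gamma(1)^2] / det = [(4.1974)(2.1663) - (1.1477)^2] / 16.30095147 = 7.77561233 / 16.30095147 = 0.477
So phi_hat = [0.1430, 0.4770].
Therefore phi_hat_2 = 0.4770.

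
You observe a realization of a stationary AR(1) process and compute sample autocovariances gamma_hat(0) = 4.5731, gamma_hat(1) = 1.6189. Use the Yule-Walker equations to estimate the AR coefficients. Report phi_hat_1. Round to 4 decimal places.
\hat\phi_{1} = 0.3540

The Yule-Walker equations for an AR(p) process read, in matrix form,
  Gamma_p phi = r_p,   with   (Gamma_p)_{ij} = gamma(|i - j|),
                       (r_p)_i = gamma(i),   i,j = 1..p.
Substitute the sample gammas (Toeplitz matrix and right-hand side of size 1):
  Gamma_p = [[4.5731]]
  r_p     = [1.6189]
With p = 1 this is the single equation gamma(0) phi_1 = gamma(1):
  phi_hat_1 = gamma(1) / gamma(0) = 1.6189 / 4.5731 = 0.3540.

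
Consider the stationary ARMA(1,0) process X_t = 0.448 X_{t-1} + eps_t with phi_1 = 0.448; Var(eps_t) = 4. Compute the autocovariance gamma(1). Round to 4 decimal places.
\gamma(1) = 2.2420

Multiply the model equation by X_{t-k} and take expectations. With theta_0 = psi_0 = 1 and psi_j the MA(infinity) weights, this gives
  gamma(k) - sum_i phi_i gamma(k-i) = c_k,
  c_k = sigma^2 * sum_{j=k..q} theta_j psi_{j-k}   (c_k = 0 for k > q),
using gamma(-m) = gamma(m).
Pure AR (q = 0): c_0 = sigma^2 = 4, c_k = 0 for k >= 1.
Equations for k = 0 and k = 1 (AR order 1):
  gamma(0) = phi_1 gamma(1) + c_0
  gamma(1) = phi_1 gamma(0) + c_1
Substituting the second into the first: gamma(0) (1 - phi_1^2) = c_0 + phi_1 c_1, so
  gamma(0) = c_0 / (1 - phi_1^2) = 4 / (1 - (0.448)^2) = 4 / 0.799296 = 5.004404.
  gamma(1) = phi_1 gamma(0) = (0.448)(5.004404) = 2.241973.
Therefore gamma(1) = 2.2420 (to 4 decimal places).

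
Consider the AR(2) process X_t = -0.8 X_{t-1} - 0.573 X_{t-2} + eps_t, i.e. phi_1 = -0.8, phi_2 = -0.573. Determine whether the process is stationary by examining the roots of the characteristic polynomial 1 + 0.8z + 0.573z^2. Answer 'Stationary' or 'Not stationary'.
\text{Stationary}

The AR(p) characteristic polynomial is P(z) = 1 + 0.8z + 0.573z^2.
Stationarity requires all roots to lie outside the unit circle, i.e. |z| > 1 for every root.
Set 1 + (0.8) z + (0.573) z^2 = 0, i.e. a z^2 + b z + c = 0 with a = 0.573, b = 0.8, c = 1.
Discriminant D = b^2 - 4ac = (0.8)^2 - 4*(0.573)*1 = 0.64 - (2.292) = -1.652.
D < 0, so the roots are the complex-conjugate pair z = (-b +/- i sqrt(-D)) / (2a) = -0.6981 +/- 1.1216i.
For a conjugate pair |z|^2 = z * conj(z) = (product of roots) = c/a = 1/(0.573) = 1.745201, so |z| = sqrt(1.745201) = 1.3211 for both roots.
Moduli of all roots: 1.3211, 1.3211.
All moduli strictly greater than 1? Yes.
Verdict: Stationary.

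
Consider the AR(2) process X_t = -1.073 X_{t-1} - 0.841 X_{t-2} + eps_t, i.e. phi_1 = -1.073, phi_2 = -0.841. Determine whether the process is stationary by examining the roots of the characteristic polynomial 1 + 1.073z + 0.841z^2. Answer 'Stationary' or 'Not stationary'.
\text{Stationary}

The AR(p) characteristic polynomial is P(z) = 1 + 1.073z + 0.841z^2.
Stationarity requires all roots to lie outside the unit circle, i.e. |z| > 1 for every root.
Set 1 + (1.073) z + (0.841) z^2 = 0, i.e. a z^2 + b z + c = 0 with a = 0.841, b = 1.073, c = 1.
Discriminant D = b^2 - 4ac = (1.073)^2 - 4*(0.841)*1 = 1.151329 - (3.364) = -2.212671.
D < 0, so the roots are the complex-conjugate pair z = (-b +/- i sqrt(-D)) / (2a) = -0.6379 +/- 0.8844i.
For a conjugate pair |z|^2 = z * conj(z) = (product of roots) = c/a = 1/(0.841) = 1.189061, so |z| = sqrt(1.189061) = 1.0904 for both roots.
Moduli of all roots: 1.0904, 1.0904.
All moduli strictly greater than 1? Yes.
Verdict: Stationary.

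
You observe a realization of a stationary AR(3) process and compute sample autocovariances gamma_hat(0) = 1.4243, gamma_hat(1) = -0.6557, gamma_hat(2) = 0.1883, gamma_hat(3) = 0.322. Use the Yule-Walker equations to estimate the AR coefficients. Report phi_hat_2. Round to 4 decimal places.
\hat\phi_{2} = 0.0590

The Yule-Walker equations for an AR(p) process read, in matrix form,
  Gamma_p phi = r_p,   with   (Gamma_p)_{ij} = gamma(|i - j|),
                       (r_p)_i = gamma(i),   i,j = 1..p.
Substitute the sample gammas (Toeplitz matrix and right-hand side of size 3):
  Gamma_p = [[1.4243, -0.6557, 0.1883], [-0.6557, 1.4243, -0.6557], [0.1883, -0.6557, 1.4243]]
  r_p     = [-0.6557, 0.1883, 0.322]
Written out (R1..R3):
  (R1) 1.4243 phi_1 - 0.6557 phi_2 + 0.1883 phi_3 = -0.6557
  (R2) -0.6557 phi_1 + 1.4243 phi_2 - 0.6557 phi_3 = 0.1883
  (R3) 0.1883 phi_1 - 0.6557 phi_2 + 1.4243 phi_3 = 0.322
Gaussian elimination:
  R2 <- R2 - (-0.6557/1.4243) R1 = R2 - (-0.460366) R1:  1.122438 phi_2 - 0.569013 phi_3 = -0.113562
  R3 <- R3 - (0.1883/1.4243) R1 = R3 - (0.132205) R1:  -0.569013 phi_2 + 1.399406 phi_3 = 0.408687
  R3 <- R3 - (-0.569013/1.122438) R2 = R3 - (-0.506944) R2:  1.110948 phi_3 = 0.351117
Back-substitution:
  phi_hat_3 = 0.351117 / 1.110948 = 0.316052
  phi_hat_2 = (-0.113562 - (-0.569013)(0.316052)) / 1.122438 = 0.059046
  phi_hat_1 = (-0.6557 - (-0.6557)(0.059046) - (0.1883)(0.316052)) / 1.4243 = -0.474967
So phi_hat = [-0.4750, 0.0590, 0.3161].
Therefore phi_hat_2 = 0.0590.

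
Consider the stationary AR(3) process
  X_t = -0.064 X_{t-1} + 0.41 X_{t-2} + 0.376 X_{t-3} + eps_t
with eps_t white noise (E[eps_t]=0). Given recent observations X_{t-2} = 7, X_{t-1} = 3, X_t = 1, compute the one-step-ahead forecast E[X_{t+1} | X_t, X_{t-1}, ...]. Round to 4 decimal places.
E[X_{t+1} \mid \mathcal F_t] = 3.7980

For an AR(p) model X_t = c + sum_i phi_i X_{t-i} + eps_t, the
one-step-ahead conditional mean is
  E[X_{t+1} | X_t, ...] = c + sum_i phi_i X_{t+1-i}.
Substitute known values:
  E[X_{t+1} | ...] = (-0.064) * (1) + (0.41) * (3) + (0.376) * (7)
                   = 3.7980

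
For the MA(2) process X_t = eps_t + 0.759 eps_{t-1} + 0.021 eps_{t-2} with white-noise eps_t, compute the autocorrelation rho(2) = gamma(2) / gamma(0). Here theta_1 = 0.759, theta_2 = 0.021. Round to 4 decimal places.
\rho(2) = 0.0133

For an MA(q) process with theta_0 = 1, the autocovariance is
  gamma(k) = sigma^2 * sum_{i=0..q-k} theta_i * theta_{i+k},
and rho(k) = gamma(k) / gamma(0). Sigma^2 cancels.
  numerator   = (1)*(0.021) = 0.021.
  denominator = (1)^2 + (0.759)^2 + (0.021)^2 = 1.576522.
  rho(2) = 0.021 / 1.576522 = 0.0133.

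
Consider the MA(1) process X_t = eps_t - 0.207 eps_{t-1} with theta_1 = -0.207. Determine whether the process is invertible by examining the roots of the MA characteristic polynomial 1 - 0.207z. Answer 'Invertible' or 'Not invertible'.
\text{Invertible}

The MA(q) characteristic polynomial is P(z) = 1 - 0.207z.
Invertibility requires all roots to lie outside the unit circle, i.e. |z| > 1 for every root.
This is linear in z: 1 + (-0.207) z = 0  =>  z = -1/(-0.207) = 4.830918,  |z| = 4.830918.
Moduli of all roots: 4.8309.
All moduli strictly greater than 1? Yes.
Verdict: Invertible.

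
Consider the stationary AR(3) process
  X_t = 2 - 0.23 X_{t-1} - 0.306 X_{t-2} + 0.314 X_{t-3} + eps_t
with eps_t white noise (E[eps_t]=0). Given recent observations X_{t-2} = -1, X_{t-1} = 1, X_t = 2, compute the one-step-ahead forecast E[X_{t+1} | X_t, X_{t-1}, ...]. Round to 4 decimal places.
E[X_{t+1} \mid \mathcal F_t] = 0.9200

For an AR(p) model X_t = c + sum_i phi_i X_{t-i} + eps_t, the
one-step-ahead conditional mean is
  E[X_{t+1} | X_t, ...] = c + sum_i phi_i X_{t+1-i}.
Substitute known values:
  E[X_{t+1} | ...] = 2 + (-0.23) * (2) + (-0.306) * (1) + (0.314) * (-1)
                   = 0.9200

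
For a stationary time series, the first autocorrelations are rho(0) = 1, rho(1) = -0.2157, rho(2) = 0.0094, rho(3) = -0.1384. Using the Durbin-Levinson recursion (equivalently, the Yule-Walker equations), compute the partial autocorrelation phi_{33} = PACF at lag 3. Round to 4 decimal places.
\phi_{33} = -0.1520

The PACF at lag k is phi_{kk}, the last component of the solution
to the Yule-Walker system G_k phi = r_k where
  (G_k)_{ij} = rho(|i - j|), (r_k)_i = rho(i), i,j = 1..k.
Equivalently, Durbin-Levinson gives phi_{kk} iteratively:
  phi_{11} = rho(1)
  phi_{kk} = [rho(k) - sum_{j=1..k-1} phi_{k-1,j} rho(k-j)]
            / [1 - sum_{j=1..k-1} phi_{k-1,j} rho(j)],
  phi_{k,j} = phi_{k-1,j} - phi_{kk} phi_{k-1,k-j},  j = 1..k-1.
Step k = 1:
  phi_11 = rho(1) = -0.2157.
Step k = 2:
  phi_22 = [rho(2) - phi_11 rho(1)] / [1 - phi_11 rho(1)] = [0.0094 - (-0.2157)(-0.2157)] / [1 - (-0.2157)(-0.2157)]
         = -0.03712649 / 0.95347351 = -0.038938.
  Update: phi_21 = phi_11 - phi_22 phi_11 = -0.2157 - (-0.038938)(-0.2157) = -0.224099.
Step k = 3:
  phi_33 = [rho(3) - phi_21 rho(2) - phi_22 rho(1)] / [1 - phi_21 rho(1) - phi_22 rho(2)]
    numerator   = -0.1384 - (-0.224099)(0.0094) - (-0.038938)(-0.2157) = -0.14469243
    denominator = 1 - (-0.224099)(-0.2157) - (-0.038938)(0.0094) = 0.95202787
  phi_33 = -0.14469243 / 0.95202787 = -0.152.
Therefore phi_{33} = -0.1520.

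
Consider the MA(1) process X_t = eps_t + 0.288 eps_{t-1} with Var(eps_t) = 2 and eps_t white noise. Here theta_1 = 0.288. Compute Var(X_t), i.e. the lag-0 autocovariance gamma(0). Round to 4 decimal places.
\gamma(0) = 2.1659

For an MA(q) process X_t = eps_t + sum_i theta_i eps_{t-i} with
Var(eps_t) = sigma^2, the variance is
  gamma(0) = sigma^2 * (1 + sum_i theta_i^2).
  sum_i theta_i^2 = (0.288)^2 = 0.082944.
  gamma(0) = 2 * (1 + 0.082944) = 2 * 1.082944 = 2.165888, which rounds to 2.1659.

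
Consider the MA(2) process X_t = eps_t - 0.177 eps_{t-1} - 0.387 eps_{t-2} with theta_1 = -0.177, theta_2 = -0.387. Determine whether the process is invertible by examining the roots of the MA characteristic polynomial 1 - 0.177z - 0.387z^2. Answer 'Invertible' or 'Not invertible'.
\text{Invertible}

The MA(q) characteristic polynomial is P(z) = 1 - 0.177z - 0.387z^2.
Invertibility requires all roots to lie outside the unit circle, i.e. |z| > 1 for every root.
Set 1 + (-0.177) z + (-0.387) z^2 = 0, i.e. a z^2 + b z + c = 0 with a = -0.387, b = -0.177, c = 1.
Discriminant D = b^2 - 4ac = (-0.177)^2 - 4*(-0.387)*1 = 0.031329 - (-1.548) = 1.579329.
D >= 0, so the roots are real: z = (-b +/- sqrt(D)) / (2a) = (0.177 +/- 1.256714) / (-0.774).
  z_1 = (0.177 + 1.256714) / (-0.774) = -1.8523,   |z_1| = 1.8523.
  z_2 = (0.177 - 1.256714) / (-0.774) = 1.395,   |z_2| = 1.395.
Moduli of all roots: 1.8523, 1.3950.
All moduli strictly greater than 1? Yes.
Verdict: Invertible.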